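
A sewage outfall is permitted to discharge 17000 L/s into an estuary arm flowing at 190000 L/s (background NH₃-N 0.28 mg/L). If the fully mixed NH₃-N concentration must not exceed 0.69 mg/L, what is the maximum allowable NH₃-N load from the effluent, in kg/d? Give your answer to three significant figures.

Mass balance at the limit: 190000·0.2800 + 17000·Cₑ = 207000·0.69 → Cₑ = 5.272 mg/L.
17000 L/s = 17.00 m³/s. Load = 17.00 m³/s × 5.272 g/m³ × 86 400 s/d = 7744 kg/d.

7740 kg/d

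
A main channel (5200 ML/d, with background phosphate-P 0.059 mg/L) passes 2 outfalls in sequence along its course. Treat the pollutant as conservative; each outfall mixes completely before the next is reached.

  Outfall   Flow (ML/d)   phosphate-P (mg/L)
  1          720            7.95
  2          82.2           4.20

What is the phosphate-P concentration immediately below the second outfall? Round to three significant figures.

1.06 mg/L

Outfall 1: combined Q = 5920 ML/d; C = (5200·0.05900 + 720.0·7.950)/5920 = 1.019 mg/L.
Outfall 2: combined Q = 6002 ML/d; C = (5920·1.019 + 82.20·4.200)/6002 = 1.062 mg/L.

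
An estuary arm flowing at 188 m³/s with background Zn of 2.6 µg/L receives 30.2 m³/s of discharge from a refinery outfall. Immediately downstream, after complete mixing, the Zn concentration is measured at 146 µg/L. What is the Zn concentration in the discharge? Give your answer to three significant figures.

Mass balance: 188.0·2.600 + 30.20·Cₑ = 218.2·146.0
→ Cₑ = (218.2·146.0 − 188.0·2.600) / 30.20 = 1039 µg/L.

1040 µg/L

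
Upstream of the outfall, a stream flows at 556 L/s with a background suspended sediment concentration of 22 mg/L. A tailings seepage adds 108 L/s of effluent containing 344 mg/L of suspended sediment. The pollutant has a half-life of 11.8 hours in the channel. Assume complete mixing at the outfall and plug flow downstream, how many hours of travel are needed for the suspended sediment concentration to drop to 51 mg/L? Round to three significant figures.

After mixing, C = (556.0·22.00 + 108.0·344.0) / 664.0 = 49380/664.0 = 74.37 mg/L.
Half-life 11.8 h → k = ln 2 / 11.8 = 0.05874 h⁻¹ = 1.410 d⁻¹.
74.37·exp(−k·t) = 51 → t = ln(74.37/51)/k = 23120 s = 6.423 h.

6.42 h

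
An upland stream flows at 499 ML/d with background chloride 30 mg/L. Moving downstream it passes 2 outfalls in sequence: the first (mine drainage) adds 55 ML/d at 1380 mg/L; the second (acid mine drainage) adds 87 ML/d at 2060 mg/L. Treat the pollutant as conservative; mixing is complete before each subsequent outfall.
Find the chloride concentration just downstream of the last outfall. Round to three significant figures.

Outfall 1: combined Q = 554.0 ML/d; C = (499.0·30.00 + 55.00·1380)/554.0 = 164.0 mg/L.
Outfall 2: combined Q = 641.0 ML/d; C = (554.0·164.0 + 87.00·2060)/641.0 = 421.4 mg/L.

421 mg/L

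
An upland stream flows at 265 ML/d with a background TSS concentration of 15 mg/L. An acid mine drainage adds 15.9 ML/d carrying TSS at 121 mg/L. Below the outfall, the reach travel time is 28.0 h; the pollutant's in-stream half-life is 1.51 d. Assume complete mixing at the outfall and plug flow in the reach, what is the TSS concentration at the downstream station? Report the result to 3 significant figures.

Conservation of mass: C = (265.0·15.00 + 15.90·121.0) / 280.9 = 5899/280.9 = 21.00 mg/L.
Half-life 1.51 d → k = ln 2 / 1.51 = 0.4590 d⁻¹.
Applying C = C₀e^(−kt): 21.00 × 0.5854 = 12.29 mg/L.

12.3 mg/L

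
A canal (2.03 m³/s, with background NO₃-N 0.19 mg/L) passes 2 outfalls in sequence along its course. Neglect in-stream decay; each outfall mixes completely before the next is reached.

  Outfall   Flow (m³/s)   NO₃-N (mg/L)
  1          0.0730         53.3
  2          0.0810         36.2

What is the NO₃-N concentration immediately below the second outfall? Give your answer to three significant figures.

3.30 mg/L

Below outfall 1: Q → 2.103 m³/s, C = (2.030·0.1900 + 0.07300·53.30)/2.103 = 2.034 mg/L.
Below outfall 2: Q → 2.184 m³/s, C = (2.103·2.034 + 0.08100·36.20)/2.184 = 3.301 mg/L.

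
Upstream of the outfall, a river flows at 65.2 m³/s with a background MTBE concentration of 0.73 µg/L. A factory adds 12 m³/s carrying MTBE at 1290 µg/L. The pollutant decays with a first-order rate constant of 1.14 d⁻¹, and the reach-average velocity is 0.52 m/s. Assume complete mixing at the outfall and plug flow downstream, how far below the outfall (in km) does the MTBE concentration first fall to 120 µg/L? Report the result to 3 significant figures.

20.4 km

After mixing, C = (65.20·0.7300 + 12.00·1290) / 77.20 = 15530/77.20 = 201.1 µg/L.
Set 201.1·exp(−k·t) = 120 → t = ln(201.1/120)/k = 39140 s = 10.87 h.
Distance = v·t = 0.52·39140 = 20350 m = 20.35 km.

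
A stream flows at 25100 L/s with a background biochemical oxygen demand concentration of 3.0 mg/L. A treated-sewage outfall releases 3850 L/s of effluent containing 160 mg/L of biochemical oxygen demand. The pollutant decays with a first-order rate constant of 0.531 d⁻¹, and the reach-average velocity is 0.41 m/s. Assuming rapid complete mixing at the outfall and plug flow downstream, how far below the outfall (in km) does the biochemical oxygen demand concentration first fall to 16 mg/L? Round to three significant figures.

26.7 km

Mixed concentration C = ΣQC/ΣQ = (25100·3.000 + 3850·160.0) / 28950 = 691300/28950 = 23.88 mg/L.
Set 23.88·exp(−k·t) = 16 → t = ln(23.88/16)/k = 65150 s = 18.10 h.
Distance = v·t = 0.41·65150 = 26710 m = 26.71 km.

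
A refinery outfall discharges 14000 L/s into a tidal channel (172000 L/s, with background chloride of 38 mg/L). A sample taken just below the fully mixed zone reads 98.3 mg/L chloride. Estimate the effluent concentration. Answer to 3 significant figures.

839 mg/L

Mass balance: 172000·38.00 + 14000·Cₑ = 186000·98.30
→ Cₑ = (186000·98.30 − 172000·38.00) / 14000 = 839.1 mg/L.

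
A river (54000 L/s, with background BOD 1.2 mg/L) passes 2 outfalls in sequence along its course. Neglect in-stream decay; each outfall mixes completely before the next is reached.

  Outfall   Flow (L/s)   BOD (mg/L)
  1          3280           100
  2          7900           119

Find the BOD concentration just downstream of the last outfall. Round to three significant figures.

After outfall 1: Q = 54000 + 3280 = 57280 L/s; C = (54000·1.200 + 3280·100.0)/57280 = 6.858 mg/L.
After outfall 2: Q = 57280 + 7900 = 65180 L/s; C = (57280·6.858 + 7900·119.0)/65180 = 20.45 mg/L.

20.4 mg/L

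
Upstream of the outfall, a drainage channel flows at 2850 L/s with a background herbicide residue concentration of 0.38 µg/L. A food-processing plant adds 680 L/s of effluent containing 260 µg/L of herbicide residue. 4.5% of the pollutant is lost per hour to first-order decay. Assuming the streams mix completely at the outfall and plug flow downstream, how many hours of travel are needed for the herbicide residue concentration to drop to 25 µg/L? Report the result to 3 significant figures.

Conservation of mass: C = (2850·0.3800 + 680.0·260.0) / 3530 = 177900/3530 = 50.39 µg/L.
4.5%/h lost → k = −ln(1 − 0.045) = 0.04604 h⁻¹.
50.39·exp(−k·t) = 25 → t = ln(50.39/25)/k = 54800 s = 15.22 h.

15.2 h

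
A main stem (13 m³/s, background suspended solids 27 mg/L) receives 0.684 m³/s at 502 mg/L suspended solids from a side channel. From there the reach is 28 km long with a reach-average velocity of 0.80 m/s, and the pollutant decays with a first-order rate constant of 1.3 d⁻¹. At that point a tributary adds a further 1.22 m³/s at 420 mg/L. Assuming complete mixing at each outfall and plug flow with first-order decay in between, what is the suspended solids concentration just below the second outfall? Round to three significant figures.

61.9 mg/L

Conservation of mass: C = (13.00·27.00 + 0.6840·502.0) / 13.68 = 694.4/13.68 = 50.74 mg/L; combined flow 13.68 m³/s.
Travel time t = 28·1000 / 0.80 = 35000 s = 9.722 h.
Applying C = C₀e^(−kt): 50.74 × 0.5906 = 29.97 mg/L.
At the second outfall, C = (13.68·29.97 + 1.220·420.0) / (13.68 + 1.220) = 61.90 mg/L.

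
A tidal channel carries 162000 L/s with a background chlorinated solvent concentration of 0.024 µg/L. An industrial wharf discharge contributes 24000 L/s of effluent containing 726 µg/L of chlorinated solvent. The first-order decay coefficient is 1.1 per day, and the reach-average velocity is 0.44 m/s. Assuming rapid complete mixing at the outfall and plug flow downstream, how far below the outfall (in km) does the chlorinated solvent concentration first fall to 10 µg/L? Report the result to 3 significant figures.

After mixing, C = (162000·0.02400 + 24000·726.0) / 186000 = 17430000/186000 = 93.70 µg/L.
Set 93.70·exp(−k·t) = 10 → t = ln(93.70/10)/k = 175700 s = 48.82 h.
Distance = v·t = 0.44·175700 = 77330 m = 77.33 km.

77.3 km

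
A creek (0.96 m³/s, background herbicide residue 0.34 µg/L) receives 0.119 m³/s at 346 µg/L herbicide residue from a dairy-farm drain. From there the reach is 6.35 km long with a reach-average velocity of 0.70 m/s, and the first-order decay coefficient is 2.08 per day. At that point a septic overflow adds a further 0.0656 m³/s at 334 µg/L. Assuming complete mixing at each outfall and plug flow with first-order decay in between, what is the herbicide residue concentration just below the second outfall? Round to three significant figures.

48.3 µg/L

After mixing, C = (0.9600·0.3400 + 0.1190·346.0) / 1.079 = 41.50/1.079 = 38.46 µg/L; combined flow 1.079 m³/s.
Travel time t = 6.35·1000 / 0.70 = 9071 s = 2.520 h.
First-order decay: C = 38.46·exp(−k·t) = 38.46·0.8038 = 30.92 µg/L.
At the second outfall, C = (1.079·30.92 + 0.06560·334.0) / (1.079 + 0.06560) = 48.29 µg/L.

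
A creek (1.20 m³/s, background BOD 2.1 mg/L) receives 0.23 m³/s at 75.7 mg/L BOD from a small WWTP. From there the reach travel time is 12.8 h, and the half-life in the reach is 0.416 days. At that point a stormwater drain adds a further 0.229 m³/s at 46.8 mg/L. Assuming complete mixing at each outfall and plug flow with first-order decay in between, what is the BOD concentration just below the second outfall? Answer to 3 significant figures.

11.4 mg/L

Flow-weighted average: C = (1.200·2.100 + 0.2300·75.70) / 1.430 = 19.93/1.430 = 13.94 mg/L; combined flow 1.430 m³/s.
Half-life 0.416 d → k = ln 2 / 0.416 = 1.666 d⁻¹.
First-order decay: C = 13.94·exp(−k·t) = 13.94·0.4112 = 5.731 mg/L.
Second outfall: C = (1.430·5.731 + 0.2290·46.80)/1.659 = 11.40 mg/L.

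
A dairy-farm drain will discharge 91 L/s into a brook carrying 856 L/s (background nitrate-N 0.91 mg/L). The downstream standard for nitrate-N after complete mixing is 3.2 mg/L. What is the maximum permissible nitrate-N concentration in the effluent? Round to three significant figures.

At the limit, (Qr·Cr + Qe·Cₑ)/(Qr + Qe) = 3.2:
Cₑ = (947.0·3.2 − 856.0·0.9100) / 91.00 = 24.74 mg/L.

24.7 mg/L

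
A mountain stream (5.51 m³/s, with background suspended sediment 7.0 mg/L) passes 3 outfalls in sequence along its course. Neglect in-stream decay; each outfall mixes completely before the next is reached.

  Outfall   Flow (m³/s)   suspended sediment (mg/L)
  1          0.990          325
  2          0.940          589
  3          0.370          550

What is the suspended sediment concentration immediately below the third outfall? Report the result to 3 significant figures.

After outfall 1: Q = 5.510 + 0.9900 = 6.500 m³/s; C = (5.510·7.000 + 0.9900·325.0)/6.500 = 55.43 mg/L.
After outfall 2: Q = 6.500 + 0.9400 = 7.440 m³/s; C = (6.500·55.43 + 0.9400·589.0)/7.440 = 122.8 mg/L.
After outfall 3: Q = 7.440 + 0.3700 = 7.810 m³/s; C = (7.440·122.8 + 0.3700·550.0)/7.810 = 143.1 mg/L.

143 mg/L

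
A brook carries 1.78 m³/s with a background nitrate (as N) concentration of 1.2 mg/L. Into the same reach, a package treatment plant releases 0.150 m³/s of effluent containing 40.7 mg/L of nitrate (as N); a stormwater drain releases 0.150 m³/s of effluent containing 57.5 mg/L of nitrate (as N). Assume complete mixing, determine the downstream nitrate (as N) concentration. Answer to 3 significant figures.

8.11 mg/L

After mixing, C = (1.780·1.200 + 0.1500·40.70 + 0.1500·57.50) / 2.080 = 16.87/2.080 = 8.109 mg/L.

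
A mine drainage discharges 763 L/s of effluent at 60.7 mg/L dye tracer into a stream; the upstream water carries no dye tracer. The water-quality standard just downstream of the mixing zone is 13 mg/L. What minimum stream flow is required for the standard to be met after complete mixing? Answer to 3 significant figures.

2800 L/s

Set C_mix = 13: (Q·0 + 763.0·60.70) / (Q + 763.0) = 13
→ Q = 763.0·(60.70 − 13)/(13 − 0) = 2800 L/s.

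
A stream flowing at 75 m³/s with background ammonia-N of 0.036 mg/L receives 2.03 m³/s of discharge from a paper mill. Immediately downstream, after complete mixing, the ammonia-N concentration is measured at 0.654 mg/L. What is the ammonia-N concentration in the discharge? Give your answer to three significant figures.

Mass balance: 75.00·0.03600 + 2.030·Cₑ = 77.03·0.6540
→ Cₑ = (77.03·0.6540 − 75.00·0.03600) / 2.030 = 23.49 mg/L.

23.5 mg/L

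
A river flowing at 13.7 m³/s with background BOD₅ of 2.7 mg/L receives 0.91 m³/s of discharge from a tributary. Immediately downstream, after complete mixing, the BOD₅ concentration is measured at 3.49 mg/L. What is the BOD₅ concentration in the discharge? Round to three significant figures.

15.4 mg/L

Mass balance: 13.70·2.700 + 0.9100·Cₑ = 14.61·3.490
→ Cₑ = (14.61·3.490 − 13.70·2.700) / 0.9100 = 15.38 mg/L.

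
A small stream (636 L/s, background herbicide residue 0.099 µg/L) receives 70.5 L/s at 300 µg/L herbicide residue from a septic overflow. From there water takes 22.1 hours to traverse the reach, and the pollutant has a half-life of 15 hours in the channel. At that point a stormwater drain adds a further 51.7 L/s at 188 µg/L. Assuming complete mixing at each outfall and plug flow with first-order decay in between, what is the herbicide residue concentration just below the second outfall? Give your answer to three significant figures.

Mixed concentration C = ΣQC/ΣQ = (636.0·0.09900 + 70.50·300.0) / 706.5 = 21210/706.5 = 30.03 µg/L; combined flow 706.5 L/s.
Half-life 15 h → k = ln 2 / 15 = 0.04621 h⁻¹ = 1.109 d⁻¹.
Applying C = C₀e^(−kt): 30.03 × 0.3601 = 10.81 µg/L.
Second outfall: C = (706.5·10.81 + 51.70·188.0)/758.2 = 22.90 µg/L.

22.9 µg/L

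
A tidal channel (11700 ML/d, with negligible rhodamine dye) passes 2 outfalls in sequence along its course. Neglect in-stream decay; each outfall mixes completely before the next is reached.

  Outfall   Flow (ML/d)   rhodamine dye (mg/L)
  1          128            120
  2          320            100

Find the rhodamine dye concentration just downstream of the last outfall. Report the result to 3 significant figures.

3.90 mg/L

After outfall 1: Q = 11700 + 128.0 = 11830 ML/d; C = (11700·0 + 128.0·120.0)/11830 = 1.299 mg/L.
After outfall 2: Q = 11830 + 320.0 = 12150 ML/d; C = (11830·1.299 + 320.0·100.0)/12150 = 3.899 mg/L.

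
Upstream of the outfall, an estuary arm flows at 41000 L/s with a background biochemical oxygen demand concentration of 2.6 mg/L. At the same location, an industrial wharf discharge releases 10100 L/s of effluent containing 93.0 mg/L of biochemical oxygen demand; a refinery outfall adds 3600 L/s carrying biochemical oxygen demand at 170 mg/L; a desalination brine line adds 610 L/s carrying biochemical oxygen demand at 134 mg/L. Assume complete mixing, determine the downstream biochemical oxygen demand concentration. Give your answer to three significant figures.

Mass balance: C = (41000·2.600 + 10100·93.00 + 3600·170.0 + 610.0·134.0) / 55310 = 1740000/55310 = 31.45 mg/L.

31.5 mg/L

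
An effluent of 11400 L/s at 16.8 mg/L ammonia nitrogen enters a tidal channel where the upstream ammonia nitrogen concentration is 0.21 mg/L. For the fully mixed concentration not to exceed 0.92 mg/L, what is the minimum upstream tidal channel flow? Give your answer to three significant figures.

Set C_mix = 0.92: (Q·0.2100 + 11400·16.80) / (Q + 11400) = 0.92
→ Q = 11400·(16.80 − 0.92)/(0.92 − 0.2100) = 255000 L/s.

255000 L/s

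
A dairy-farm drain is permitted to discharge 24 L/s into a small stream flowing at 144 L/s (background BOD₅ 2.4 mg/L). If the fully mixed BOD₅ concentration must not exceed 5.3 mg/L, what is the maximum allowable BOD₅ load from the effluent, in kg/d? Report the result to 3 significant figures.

47.1 kg/d

Mass balance at the limit: 144.0·2.400 + 24.00·Cₑ = 168.0·5.3 → Cₑ = 22.70 mg/L.
24.00 L/s = 0.02400 m³/s. Load = 0.02400 m³/s × 22.70 g/m³ × 86 400 s/d = 47.07 kg/d.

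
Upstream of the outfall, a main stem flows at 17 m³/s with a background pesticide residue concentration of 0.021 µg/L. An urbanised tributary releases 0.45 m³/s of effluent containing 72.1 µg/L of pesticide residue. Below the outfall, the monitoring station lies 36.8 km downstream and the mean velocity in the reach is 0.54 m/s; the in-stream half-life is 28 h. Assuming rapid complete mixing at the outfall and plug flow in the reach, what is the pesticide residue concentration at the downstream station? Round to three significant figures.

1.18 µg/L

Flow-weighted average: C = (17.00·0.02100 + 0.4500·72.10) / 17.45 = 32.80/17.45 = 1.880 µg/L.
Travel time t = 36.8·1000 / 0.54 = 68150 s = 18.93 h.
Half-life 28 h → k = ln 2 / 28 = 0.02476 h⁻¹ = 0.5941 d⁻¹.
First-order decay: C = 1.880·exp(−k·t) = 1.880·0.6259 = 1.176 µg/L.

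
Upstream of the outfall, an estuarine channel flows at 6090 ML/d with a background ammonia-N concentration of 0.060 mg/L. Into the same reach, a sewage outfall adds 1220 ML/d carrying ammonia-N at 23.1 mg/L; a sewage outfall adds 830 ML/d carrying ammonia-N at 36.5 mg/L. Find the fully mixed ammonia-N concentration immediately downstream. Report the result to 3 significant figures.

Mass balance: C = (6090·0.06000 + 1220·23.10 + 830.0·36.50) / 8140 = 58840/8140 = 7.229 mg/L.

7.23 mg/L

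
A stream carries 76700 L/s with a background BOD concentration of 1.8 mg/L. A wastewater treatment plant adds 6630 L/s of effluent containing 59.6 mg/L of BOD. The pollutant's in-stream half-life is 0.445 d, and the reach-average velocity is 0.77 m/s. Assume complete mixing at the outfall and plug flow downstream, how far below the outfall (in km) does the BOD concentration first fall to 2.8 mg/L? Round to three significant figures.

Mass balance: C = (76700·1.800 + 6630·59.60) / 83330 = 533200/83330 = 6.399 mg/L.
Half-life 0.445 d → k = ln 2 / 0.445 = 1.558 d⁻¹.
Set 6.399·exp(−k·t) = 2.8 → t = ln(6.399/2.8)/k = 45840 s = 12.73 h.
Distance = v·t = 0.77·45840 = 35300 m = 35.30 km.

35.3 km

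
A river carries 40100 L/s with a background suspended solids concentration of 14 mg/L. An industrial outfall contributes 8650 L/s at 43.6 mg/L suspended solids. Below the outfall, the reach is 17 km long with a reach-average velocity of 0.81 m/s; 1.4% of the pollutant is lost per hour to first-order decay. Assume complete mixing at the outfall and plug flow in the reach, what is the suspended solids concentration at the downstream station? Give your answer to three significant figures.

Mixed concentration C = ΣQC/ΣQ = (40100·14.00 + 8650·43.60) / 48750 = 938500/48750 = 19.25 mg/L.
Travel time t = 17·1000 / 0.81 = 20990 s = 5.830 h.
1.4%/h lost → k = −ln(1 − 0.014) = 0.01410 h⁻¹.
First-order decay: C = 19.25·exp(−k·t) = 19.25·0.9211 = 17.73 mg/L.

17.7 mg/L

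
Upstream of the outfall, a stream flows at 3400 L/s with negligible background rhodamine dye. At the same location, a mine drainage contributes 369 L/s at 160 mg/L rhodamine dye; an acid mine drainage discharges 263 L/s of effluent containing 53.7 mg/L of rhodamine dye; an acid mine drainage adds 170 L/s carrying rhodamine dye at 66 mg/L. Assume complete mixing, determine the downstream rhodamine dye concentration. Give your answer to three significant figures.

20.1 mg/L

Mixed concentration C = ΣQC/ΣQ = (3400·0 + 369.0·160.0 + 263.0·53.70 + 170.0·66.00) / 4202 = 84380/4202 = 20.08 mg/L.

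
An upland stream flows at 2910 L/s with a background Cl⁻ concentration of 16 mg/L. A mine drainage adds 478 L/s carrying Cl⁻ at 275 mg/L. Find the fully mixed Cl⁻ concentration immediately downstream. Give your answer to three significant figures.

52.5 mg/L

Conservation of mass: C = (2910·16.00 + 478.0·275.0) / 3388 = 178000/3388 = 52.54 mg/L.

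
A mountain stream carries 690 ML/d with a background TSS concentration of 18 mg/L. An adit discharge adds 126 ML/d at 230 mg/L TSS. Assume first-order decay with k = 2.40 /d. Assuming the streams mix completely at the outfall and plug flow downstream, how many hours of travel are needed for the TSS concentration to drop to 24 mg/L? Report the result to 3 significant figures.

7.49 h

Flow-weighted average: C = (690.0·18.00 + 126.0·230.0) / 816.0 = 41400/816.0 = 50.74 mg/L.
50.74·exp(−k·t) = 24 → t = ln(50.74/24)/k = 26950 s = 7.486 h.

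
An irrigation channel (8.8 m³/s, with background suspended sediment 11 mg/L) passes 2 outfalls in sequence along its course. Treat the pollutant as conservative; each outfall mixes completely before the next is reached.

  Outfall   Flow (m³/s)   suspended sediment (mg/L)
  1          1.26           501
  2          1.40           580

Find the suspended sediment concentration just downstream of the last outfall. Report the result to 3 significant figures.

After outfall 1: Q = 8.800 + 1.260 = 10.06 m³/s; C = (8.800·11.00 + 1.260·501.0)/10.06 = 72.37 mg/L.
After outfall 2: Q = 10.06 + 1.400 = 11.46 m³/s; C = (10.06·72.37 + 1.400·580.0)/11.46 = 134.4 mg/L.

134 mg/L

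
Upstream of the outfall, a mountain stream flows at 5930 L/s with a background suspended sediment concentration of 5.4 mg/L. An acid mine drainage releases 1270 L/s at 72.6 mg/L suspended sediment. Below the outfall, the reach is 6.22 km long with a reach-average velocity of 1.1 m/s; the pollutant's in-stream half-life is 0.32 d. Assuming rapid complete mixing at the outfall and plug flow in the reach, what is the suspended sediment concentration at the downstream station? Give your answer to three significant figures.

Conservation of mass: C = (5930·5.400 + 1270·72.60) / 7200 = 124200/7200 = 17.25 mg/L.
Travel time t = 6.22·1000 / 1.1 = 5655 s = 1.571 h.
Half-life 0.32 d → k = ln 2 / 0.32 = 2.166 d⁻¹.
Decay over the reach: 17.25·exp(−kt) = 17.25·0.8678 = 14.97 mg/L.

15.0 mg/L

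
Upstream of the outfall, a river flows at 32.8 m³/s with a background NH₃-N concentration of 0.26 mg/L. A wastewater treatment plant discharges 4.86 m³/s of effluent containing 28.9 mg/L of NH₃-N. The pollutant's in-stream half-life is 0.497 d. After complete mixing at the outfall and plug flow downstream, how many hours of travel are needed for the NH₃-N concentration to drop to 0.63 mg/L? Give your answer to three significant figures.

31.6 h

Flow-weighted average: C = (32.80·0.2600 + 4.860·28.90) / 37.66 = 149.0/37.66 = 3.956 mg/L.
Half-life 0.497 d → k = ln 2 / 0.497 = 1.395 d⁻¹.
3.956·exp(−k·t) = 0.63 → t = ln(3.956/0.63)/k = 113800 s = 31.62 h.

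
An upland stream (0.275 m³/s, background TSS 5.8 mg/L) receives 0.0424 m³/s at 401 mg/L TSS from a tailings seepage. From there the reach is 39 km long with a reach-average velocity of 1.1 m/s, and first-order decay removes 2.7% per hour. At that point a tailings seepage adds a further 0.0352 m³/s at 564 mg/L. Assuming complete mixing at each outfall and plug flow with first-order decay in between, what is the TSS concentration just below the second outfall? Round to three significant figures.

96.6 mg/L

Conservation of mass: C = (0.2750·5.800 + 0.04240·401.0) / 0.3174 = 18.60/0.3174 = 58.59 mg/L; combined flow 0.3174 m³/s.
Travel time t = 39·1000 / 1.1 = 35450 s = 9.848 h.
2.7%/h lost → k = −ln(1 − 0.027) = 0.02737 h⁻¹.
Decay over the reach: 58.59·exp(−kt) = 58.59·0.7637 = 44.75 mg/L.
Second outfall: C = (0.3174·44.75 + 0.03520·564.0)/0.3526 = 96.58 mg/L.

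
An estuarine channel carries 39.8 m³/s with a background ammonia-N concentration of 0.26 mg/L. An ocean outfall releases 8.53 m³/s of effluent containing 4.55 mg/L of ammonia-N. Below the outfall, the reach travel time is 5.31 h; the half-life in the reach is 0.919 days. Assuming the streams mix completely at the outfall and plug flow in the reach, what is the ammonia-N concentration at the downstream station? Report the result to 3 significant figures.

0.861 mg/L

Mixed concentration C = ΣQC/ΣQ = (39.80·0.2600 + 8.530·4.550) / 48.33 = 49.16/48.33 = 1.017 mg/L.
Half-life 0.919 d → k = ln 2 / 0.919 = 0.7542 d⁻¹.
Applying C = C₀e^(−kt): 1.017 × 0.8463 = 0.8608 mg/L.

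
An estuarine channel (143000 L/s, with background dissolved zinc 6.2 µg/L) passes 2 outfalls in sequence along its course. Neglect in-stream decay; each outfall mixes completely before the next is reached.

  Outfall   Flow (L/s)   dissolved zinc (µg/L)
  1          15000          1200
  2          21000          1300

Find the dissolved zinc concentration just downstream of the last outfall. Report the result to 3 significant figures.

258 µg/L

Outfall 1: combined Q = 158000 L/s; C = (143000·6.200 + 15000·1200)/158000 = 119.5 µg/L.
Outfall 2: combined Q = 179000 L/s; C = (158000·119.5 + 21000·1300)/179000 = 258.0 µg/L.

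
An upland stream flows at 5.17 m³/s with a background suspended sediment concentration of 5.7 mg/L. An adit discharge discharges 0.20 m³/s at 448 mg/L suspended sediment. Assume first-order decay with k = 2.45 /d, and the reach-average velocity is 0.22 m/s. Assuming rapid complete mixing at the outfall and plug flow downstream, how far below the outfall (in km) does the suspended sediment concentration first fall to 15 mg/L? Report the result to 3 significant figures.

3.03 km

Conservation of mass: C = (5.170·5.700 + 0.2000·448.0) / 5.370 = 119.1/5.370 = 22.17 mg/L.
Set 22.17·exp(−k·t) = 15 → t = ln(22.17/15)/k = 13780 s = 3.828 h.
Distance = v·t = 0.22·13780 = 3032 m = 3.032 km.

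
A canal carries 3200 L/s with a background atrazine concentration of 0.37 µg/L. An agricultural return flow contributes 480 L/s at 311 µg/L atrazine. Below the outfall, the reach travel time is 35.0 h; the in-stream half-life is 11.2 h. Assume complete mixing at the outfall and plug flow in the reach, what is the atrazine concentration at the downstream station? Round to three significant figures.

4.69 µg/L

Mixed concentration C = ΣQC/ΣQ = (3200·0.3700 + 480.0·311.0) / 3680 = 150500/3680 = 40.89 µg/L.
Half-life 11.2 h → k = ln 2 / 11.2 = 0.06189 h⁻¹ = 1.485 d⁻¹.
After decay, C = 40.89 × e^(−kt) = 40.89 × 0.1146 = 4.687 µg/L.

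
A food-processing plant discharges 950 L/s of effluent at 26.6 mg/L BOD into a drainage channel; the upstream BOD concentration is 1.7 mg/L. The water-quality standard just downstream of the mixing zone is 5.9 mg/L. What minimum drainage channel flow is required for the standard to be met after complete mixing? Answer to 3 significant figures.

4680 L/s

Set C_mix = 5.9: (Q·1.700 + 950.0·26.60) / (Q + 950.0) = 5.9
→ Q = 950.0·(26.60 − 5.9)/(5.9 − 1.700) = 4682 L/s.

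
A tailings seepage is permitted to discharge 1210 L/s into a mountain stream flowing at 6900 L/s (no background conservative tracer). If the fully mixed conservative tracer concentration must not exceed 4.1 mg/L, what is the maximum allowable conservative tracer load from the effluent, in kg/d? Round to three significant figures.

2870 kg/d

Mass balance at the limit: 6900·0 + 1210·Cₑ = 8110·4.1 → Cₑ = 27.48 mg/L.
1210 L/s = 1.210 m³/s. Load = 1.210 m³/s × 27.48 g/m³ × 86 400 s/d = 2873 kg/d.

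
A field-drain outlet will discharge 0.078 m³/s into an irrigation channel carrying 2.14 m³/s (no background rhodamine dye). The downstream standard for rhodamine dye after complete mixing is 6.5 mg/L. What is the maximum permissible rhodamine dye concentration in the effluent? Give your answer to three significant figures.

At the limit, (Qr·Cr + Qe·Cₑ)/(Qr + Qe) = 6.5:
Cₑ = (2.218·6.5 − 2.140·0) / 0.07800 = 184.8 mg/L.

185 mg/L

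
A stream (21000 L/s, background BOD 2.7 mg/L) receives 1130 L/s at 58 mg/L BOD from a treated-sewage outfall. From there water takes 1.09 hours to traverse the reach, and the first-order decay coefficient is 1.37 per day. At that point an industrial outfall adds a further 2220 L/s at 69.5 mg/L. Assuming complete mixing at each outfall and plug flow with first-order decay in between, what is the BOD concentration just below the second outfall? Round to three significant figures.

11.1 mg/L

After mixing, C = (21000·2.700 + 1130·58.00) / 22130 = 122200/22130 = 5.524 mg/L; combined flow 22130 L/s.
Decay over the reach: 5.524·exp(−kt) = 5.524·0.9397 = 5.191 mg/L.
Second outfall: C = (22130·5.191 + 2220·69.50)/24350 = 11.05 mg/L.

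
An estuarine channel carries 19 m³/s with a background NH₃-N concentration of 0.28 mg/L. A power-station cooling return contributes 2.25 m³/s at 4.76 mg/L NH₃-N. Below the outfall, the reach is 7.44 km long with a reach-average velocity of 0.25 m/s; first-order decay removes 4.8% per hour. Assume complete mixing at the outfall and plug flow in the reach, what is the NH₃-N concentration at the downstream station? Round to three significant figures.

After mixing, C = (19.00·0.2800 + 2.250·4.760) / 21.25 = 16.03/21.25 = 0.7544 mg/L.
Travel time t = 7.44·1000 / 0.25 = 29760 s = 8.267 h.
4.8%/h lost → k = −ln(1 − 0.048) = 0.04919 h⁻¹.
Applying C = C₀e^(−kt): 0.7544 × 0.6659 = 0.5023 mg/L.

0.502 mg/L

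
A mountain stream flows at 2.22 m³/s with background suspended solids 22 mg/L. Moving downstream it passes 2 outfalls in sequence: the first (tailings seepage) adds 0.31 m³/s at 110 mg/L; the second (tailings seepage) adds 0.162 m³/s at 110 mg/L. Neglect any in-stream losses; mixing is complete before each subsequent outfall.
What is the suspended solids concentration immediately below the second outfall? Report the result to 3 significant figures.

37.4 mg/L

Outfall 1: combined Q = 2.530 m³/s; C = (2.220·22.00 + 0.3100·110.0)/2.530 = 32.78 mg/L.
Outfall 2: combined Q = 2.692 m³/s; C = (2.530·32.78 + 0.1620·110.0)/2.692 = 37.43 mg/L.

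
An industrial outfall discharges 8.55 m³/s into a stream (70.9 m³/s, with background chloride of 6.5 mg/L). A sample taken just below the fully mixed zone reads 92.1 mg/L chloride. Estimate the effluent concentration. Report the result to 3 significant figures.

Mass balance: 70.90·6.500 + 8.550·Cₑ = 79.45·92.10
→ Cₑ = (79.45·92.10 − 70.90·6.500) / 8.550 = 801.9 mg/L.

802 mg/L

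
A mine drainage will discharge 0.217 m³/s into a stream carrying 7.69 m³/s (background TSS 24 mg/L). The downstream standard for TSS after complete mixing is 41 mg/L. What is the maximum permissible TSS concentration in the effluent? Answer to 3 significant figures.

643 mg/L

At the limit, (Qr·Cr + Qe·Cₑ)/(Qr + Qe) = 41:
Cₑ = (7.907·41 − 7.690·24.00) / 0.2170 = 643.4 mg/L.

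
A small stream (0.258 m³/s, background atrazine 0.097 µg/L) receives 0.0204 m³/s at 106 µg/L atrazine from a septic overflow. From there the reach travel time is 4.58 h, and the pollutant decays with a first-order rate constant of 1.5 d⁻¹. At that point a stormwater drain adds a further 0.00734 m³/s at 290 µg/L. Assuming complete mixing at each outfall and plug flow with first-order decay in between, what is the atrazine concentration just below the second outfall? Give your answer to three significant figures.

13.2 µg/L

Flow-weighted average: C = (0.2580·0.09700 + 0.02040·106.0) / 0.2784 = 2.187/0.2784 = 7.857 µg/L; combined flow 0.2784 m³/s.
First-order decay: C = 7.857·exp(−k·t) = 7.857·0.7511 = 5.901 µg/L.
Second outfall: C = (0.2784·5.901 + 0.007340·290.0)/0.2857 = 13.20 µg/L.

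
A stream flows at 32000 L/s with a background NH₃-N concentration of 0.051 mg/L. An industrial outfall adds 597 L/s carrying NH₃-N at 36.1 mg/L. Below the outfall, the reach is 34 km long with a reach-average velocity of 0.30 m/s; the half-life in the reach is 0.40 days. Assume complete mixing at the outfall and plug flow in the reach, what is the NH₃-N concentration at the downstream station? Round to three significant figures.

After mixing, C = (32000·0.05100 + 597.0·36.10) / 32600 = 23180/32600 = 0.7112 mg/L.
Travel time t = 34·1000 / 0.30 = 113300 s = 31.48 h.
Half-life 0.40 d → k = ln 2 / 0.40 = 1.733 d⁻¹.
First-order decay: C = 0.7112·exp(−k·t) = 0.7112·0.1030 = 0.07325 mg/L.

0.0733 mg/L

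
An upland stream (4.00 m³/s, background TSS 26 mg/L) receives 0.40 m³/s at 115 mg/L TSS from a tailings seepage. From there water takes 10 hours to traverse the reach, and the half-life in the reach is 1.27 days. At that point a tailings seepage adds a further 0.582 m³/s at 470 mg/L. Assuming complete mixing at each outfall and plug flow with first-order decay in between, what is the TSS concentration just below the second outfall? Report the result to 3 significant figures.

78.9 mg/L

After mixing, C = (4.000·26.00 + 0.4000·115.0) / 4.400 = 150.0/4.400 = 34.09 mg/L; combined flow 4.400 m³/s.
Half-life 1.27 d → k = ln 2 / 1.27 = 0.5458 d⁻¹.
First-order decay: C = 34.09·exp(−k·t) = 34.09·0.7966 = 27.16 mg/L.
At the second outfall, C = (4.400·27.16 + 0.5820·470.0) / (4.400 + 0.5820) = 78.89 mg/L.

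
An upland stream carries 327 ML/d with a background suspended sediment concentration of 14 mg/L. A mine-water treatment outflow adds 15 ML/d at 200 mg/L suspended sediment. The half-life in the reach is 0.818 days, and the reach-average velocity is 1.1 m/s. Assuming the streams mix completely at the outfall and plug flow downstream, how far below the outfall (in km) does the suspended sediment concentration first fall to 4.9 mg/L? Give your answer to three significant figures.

Mass balance: C = (327.0·14.00 + 15.00·200.0) / 342.0 = 7578/342.0 = 22.16 mg/L.
Half-life 0.818 d → k = ln 2 / 0.818 = 0.8474 d⁻¹.
Set 22.16·exp(−k·t) = 4.9 → t = ln(22.16/4.9)/k = 153900 s = 42.74 h.
Distance = v·t = 1.1·153900 = 169200 m = 169.2 km.

169 km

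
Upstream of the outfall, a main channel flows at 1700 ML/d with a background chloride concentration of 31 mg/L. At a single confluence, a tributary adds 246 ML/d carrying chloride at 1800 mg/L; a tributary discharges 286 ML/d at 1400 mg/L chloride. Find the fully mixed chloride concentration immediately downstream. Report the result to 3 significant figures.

Mixed concentration C = ΣQC/ΣQ = (1700·31.00 + 246.0·1800 + 286.0·1400) / 2232 = 895900/2232 = 401.4 mg/L.

401 mg/L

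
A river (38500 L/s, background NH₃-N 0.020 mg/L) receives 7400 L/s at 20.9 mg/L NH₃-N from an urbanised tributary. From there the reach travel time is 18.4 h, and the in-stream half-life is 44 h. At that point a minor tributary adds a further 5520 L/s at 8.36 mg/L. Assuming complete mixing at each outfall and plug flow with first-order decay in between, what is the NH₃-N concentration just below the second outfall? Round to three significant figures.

After mixing, C = (38500·0.02000 + 7400·20.90) / 45900 = 155400/45900 = 3.386 mg/L; combined flow 45900 L/s.
Half-life 44 h → k = ln 2 / 44 = 0.01575 h⁻¹ = 0.3781 d⁻¹.
First-order decay: C = 3.386·exp(−k·t) = 3.386·0.7484 = 2.534 mg/L.
Second outfall: C = (45900·2.534 + 5520·8.360)/51420 = 3.160 mg/L.

3.16 mg/L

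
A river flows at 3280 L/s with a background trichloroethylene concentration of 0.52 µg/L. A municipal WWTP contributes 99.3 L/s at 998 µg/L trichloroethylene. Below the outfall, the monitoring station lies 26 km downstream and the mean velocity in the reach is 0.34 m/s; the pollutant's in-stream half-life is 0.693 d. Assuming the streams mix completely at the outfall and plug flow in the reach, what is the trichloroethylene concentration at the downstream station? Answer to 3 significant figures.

After mixing, C = (3280·0.5200 + 99.30·998.0) / 3379 = 100800/3379 = 29.83 µg/L.
Travel time t = 26·1000 / 0.34 = 76470 s = 21.24 h.
Half-life 0.693 d → k = ln 2 / 0.693 = 1.000 d⁻¹.
After decay, C = 29.83 × e^(−kt) = 29.83 × 0.4126 = 12.31 µg/L.

12.3 µg/L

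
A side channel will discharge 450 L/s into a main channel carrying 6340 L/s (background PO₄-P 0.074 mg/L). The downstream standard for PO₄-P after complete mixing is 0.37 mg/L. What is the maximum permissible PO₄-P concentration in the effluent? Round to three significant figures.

4.54 mg/L

At the limit, (Qr·Cr + Qe·Cₑ)/(Qr + Qe) = 0.37:
Cₑ = (6790·0.37 − 6340·0.07400) / 450.0 = 4.540 mg/L.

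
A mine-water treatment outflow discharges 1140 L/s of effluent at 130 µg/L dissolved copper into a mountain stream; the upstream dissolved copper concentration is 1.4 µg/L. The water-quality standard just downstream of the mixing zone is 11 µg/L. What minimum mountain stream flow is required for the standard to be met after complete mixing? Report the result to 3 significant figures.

Set C_mix = 11: (Q·1.400 + 1140·130.0) / (Q + 1140) = 11
→ Q = 1140·(130.0 − 11)/(11 − 1.400) = 14130 L/s.

14100 L/s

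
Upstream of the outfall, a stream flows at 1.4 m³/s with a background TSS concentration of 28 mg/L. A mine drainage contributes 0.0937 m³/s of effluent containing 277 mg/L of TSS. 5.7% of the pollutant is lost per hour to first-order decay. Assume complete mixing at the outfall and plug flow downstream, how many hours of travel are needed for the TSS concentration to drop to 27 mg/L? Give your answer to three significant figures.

8.17 h

Mass balance: C = (1.400·28.00 + 0.09370·277.0) / 1.494 = 65.15/1.494 = 43.62 mg/L.
5.7%/h lost → k = −ln(1 − 0.057) = 0.05869 h⁻¹.
43.62·exp(−k·t) = 27 → t = ln(43.62/27)/k = 29420 s = 8.173 h.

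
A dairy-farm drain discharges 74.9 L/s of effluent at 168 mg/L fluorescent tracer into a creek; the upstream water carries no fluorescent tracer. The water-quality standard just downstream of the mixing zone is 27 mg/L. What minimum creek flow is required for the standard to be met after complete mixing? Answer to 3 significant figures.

Set C_mix = 27: (Q·0 + 74.90·168.0) / (Q + 74.90) = 27
→ Q = 74.90·(168.0 − 27)/(27 − 0) = 391.1 L/s.

391 L/s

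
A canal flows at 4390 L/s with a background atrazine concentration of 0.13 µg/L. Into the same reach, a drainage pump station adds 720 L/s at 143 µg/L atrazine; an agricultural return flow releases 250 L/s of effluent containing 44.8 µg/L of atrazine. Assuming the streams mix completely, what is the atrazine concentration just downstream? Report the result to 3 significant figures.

Mass balance: C = (4390·0.1300 + 720.0·143.0 + 250.0·44.80) / 5360 = 114700/5360 = 21.40 µg/L.

21.4 µg/L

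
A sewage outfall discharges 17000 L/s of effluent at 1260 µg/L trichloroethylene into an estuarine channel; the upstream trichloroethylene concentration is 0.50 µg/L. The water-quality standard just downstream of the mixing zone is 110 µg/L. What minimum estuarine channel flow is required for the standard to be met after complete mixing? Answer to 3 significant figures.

Set C_mix = 110: (Q·0.5000 + 17000·1260) / (Q + 17000) = 110
→ Q = 17000·(1260 − 110)/(110 − 0.5000) = 178500 L/s.

179000 L/s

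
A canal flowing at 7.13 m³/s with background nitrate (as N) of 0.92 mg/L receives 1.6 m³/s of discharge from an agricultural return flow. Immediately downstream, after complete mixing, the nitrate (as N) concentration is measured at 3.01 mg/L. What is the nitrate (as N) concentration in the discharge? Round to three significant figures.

12.3 mg/L

Mass balance: 7.130·0.9200 + 1.600·Cₑ = 8.730·3.010
→ Cₑ = (8.730·3.010 − 7.130·0.9200) / 1.600 = 12.32 mg/L.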